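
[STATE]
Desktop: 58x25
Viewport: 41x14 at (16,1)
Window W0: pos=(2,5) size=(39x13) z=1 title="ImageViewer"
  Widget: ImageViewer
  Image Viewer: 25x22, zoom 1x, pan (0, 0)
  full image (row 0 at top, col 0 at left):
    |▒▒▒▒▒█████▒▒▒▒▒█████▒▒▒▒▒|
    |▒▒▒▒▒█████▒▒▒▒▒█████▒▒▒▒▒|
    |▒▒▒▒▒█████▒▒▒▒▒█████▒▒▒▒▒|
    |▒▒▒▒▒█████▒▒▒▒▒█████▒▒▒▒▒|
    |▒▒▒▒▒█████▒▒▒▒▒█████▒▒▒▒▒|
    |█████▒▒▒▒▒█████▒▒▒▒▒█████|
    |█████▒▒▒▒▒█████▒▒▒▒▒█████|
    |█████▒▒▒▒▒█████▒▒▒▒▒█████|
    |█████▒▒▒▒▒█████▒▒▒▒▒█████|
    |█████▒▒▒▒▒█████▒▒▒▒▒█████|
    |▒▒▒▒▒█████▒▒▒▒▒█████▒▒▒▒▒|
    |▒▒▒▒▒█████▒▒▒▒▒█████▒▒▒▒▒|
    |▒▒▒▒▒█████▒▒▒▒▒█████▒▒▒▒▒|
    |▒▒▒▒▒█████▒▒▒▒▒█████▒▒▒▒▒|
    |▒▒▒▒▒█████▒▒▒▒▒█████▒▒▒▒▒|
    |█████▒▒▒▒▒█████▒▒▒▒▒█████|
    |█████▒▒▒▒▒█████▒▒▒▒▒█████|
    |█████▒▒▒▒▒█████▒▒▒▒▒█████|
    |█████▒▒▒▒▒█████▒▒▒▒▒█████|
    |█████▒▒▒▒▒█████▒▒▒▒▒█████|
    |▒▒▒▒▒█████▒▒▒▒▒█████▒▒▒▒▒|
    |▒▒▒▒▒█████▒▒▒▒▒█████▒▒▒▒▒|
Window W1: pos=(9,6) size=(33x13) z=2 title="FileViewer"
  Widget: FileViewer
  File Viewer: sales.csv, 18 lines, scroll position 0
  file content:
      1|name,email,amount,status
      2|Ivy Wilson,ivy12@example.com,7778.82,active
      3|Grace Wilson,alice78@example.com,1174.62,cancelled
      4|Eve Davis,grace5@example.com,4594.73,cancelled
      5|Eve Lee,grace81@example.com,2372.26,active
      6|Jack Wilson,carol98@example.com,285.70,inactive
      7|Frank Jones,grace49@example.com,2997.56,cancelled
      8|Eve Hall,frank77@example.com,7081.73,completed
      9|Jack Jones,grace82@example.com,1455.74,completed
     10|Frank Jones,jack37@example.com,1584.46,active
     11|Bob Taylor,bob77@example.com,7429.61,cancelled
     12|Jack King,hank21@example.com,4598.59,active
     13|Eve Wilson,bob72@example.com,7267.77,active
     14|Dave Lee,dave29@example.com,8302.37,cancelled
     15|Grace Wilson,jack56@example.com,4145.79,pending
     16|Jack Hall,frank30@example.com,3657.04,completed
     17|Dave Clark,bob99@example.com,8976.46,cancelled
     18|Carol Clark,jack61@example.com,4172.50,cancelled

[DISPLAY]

                                         
                                         
                                         
                                         
━━━━━━━━━━━━━━━━━━━━━━━━┓                
━━━━━━━━━━━━━━━━━━━━━━━━━┓               
iewer                    ┃               
─────────────────────────┨               
mail,amount,status      ▲┃               
lson,ivy12@example.com,7█┃               
Wilson,alice78@example.c░┃               
vis,grace5@example.com,4░┃               
e,grace81@example.com,23░┃               
ilson,carol98@example.co░┃               


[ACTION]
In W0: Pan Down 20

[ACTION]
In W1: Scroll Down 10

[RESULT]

                                         
                                         
                                         
                                         
━━━━━━━━━━━━━━━━━━━━━━━━┓                
━━━━━━━━━━━━━━━━━━━━━━━━━┓               
iewer                    ┃               
─────────────────────────┨               
Jones,jack37@example.com▲┃               
ylor,bob77@example.com,7░┃               
ing,hank21@example.com,4░┃               
lson,bob72@example.com,7░┃               
ee,dave29@example.com,83░┃               
Wilson,jack56@example.co░┃               


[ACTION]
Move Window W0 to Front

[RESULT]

                                         
                                         
                                         
                                         
━━━━━━━━━━━━━━━━━━━━━━━━┓                
                        ┃┓               
────────────────────────┨┃               
▒▒█████▒▒▒▒▒            ┃┨               
▒▒█████▒▒▒▒▒            ┃┃               
                        ┃┃               
                        ┃┃               
                        ┃┃               
                        ┃┃               
                        ┃┃               


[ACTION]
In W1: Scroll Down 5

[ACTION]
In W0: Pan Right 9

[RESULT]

                                         
                                         
                                         
                                         
━━━━━━━━━━━━━━━━━━━━━━━━┓                
                        ┃┓               
────────────────────────┨┃               
▒▒▒                     ┃┨               
▒▒▒                     ┃┃               
                        ┃┃               
                        ┃┃               
                        ┃┃               
                        ┃┃               
                        ┃┃               


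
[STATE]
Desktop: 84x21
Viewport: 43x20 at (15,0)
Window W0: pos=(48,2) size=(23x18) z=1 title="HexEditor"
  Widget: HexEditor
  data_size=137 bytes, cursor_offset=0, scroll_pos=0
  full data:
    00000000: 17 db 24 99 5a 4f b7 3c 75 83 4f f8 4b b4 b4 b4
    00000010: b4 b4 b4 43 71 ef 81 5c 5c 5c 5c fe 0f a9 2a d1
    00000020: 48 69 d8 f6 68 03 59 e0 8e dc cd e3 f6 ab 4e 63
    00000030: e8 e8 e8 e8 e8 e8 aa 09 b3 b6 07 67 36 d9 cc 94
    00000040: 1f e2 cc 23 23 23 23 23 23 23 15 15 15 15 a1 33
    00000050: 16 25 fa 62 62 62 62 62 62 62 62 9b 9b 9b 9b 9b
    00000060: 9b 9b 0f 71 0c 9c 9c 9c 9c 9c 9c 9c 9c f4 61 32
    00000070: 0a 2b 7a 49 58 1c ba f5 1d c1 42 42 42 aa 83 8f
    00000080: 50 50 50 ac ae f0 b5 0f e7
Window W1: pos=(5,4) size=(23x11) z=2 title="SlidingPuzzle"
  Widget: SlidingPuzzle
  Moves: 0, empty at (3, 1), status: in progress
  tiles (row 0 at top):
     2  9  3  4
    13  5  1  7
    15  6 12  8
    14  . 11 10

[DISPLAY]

                                           
                                           
                                 ┏━━━━━━━━━
                                 ┃ HexEdito
━━━━━━━━━━━━┓                    ┠─────────
uzzle       ┃                    ┃00000000 
────────────┨                    ┃00000010 
─┬────┬────┐┃                    ┃00000020 
 │  3 │  4 │┃                    ┃00000030 
─┼────┼────┤┃                    ┃00000040 
 │  1 │  7 │┃                    ┃00000050 
─┼────┼────┤┃                    ┃00000060 
 │ 12 │  8 │┃                    ┃00000070 
─┼────┼────┤┃                    ┃00000080 
━━━━━━━━━━━━┛                    ┃         
                                 ┃         
                                 ┃         
                                 ┃         
                                 ┃         
                                 ┗━━━━━━━━━


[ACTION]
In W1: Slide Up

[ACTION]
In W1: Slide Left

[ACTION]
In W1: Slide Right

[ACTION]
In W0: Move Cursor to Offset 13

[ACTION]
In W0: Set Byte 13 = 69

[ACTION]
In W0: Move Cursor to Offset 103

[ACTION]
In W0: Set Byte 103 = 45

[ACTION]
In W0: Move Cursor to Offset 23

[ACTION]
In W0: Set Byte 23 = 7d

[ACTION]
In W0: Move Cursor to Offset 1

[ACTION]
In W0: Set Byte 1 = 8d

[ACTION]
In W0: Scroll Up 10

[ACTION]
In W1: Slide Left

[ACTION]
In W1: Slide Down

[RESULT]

                                           
                                           
                                 ┏━━━━━━━━━
                                 ┃ HexEdito
━━━━━━━━━━━━┓                    ┠─────────
uzzle       ┃                    ┃00000000 
────────────┨                    ┃00000010 
─┬────┬────┐┃                    ┃00000020 
 │  3 │  4 │┃                    ┃00000030 
─┼────┼────┤┃                    ┃00000040 
 │  1 │  7 │┃                    ┃00000050 
─┼────┼────┤┃                    ┃00000060 
 │    │  8 │┃                    ┃00000070 
─┼────┼────┤┃                    ┃00000080 
━━━━━━━━━━━━┛                    ┃         
                                 ┃         
                                 ┃         
                                 ┃         
                                 ┃         
                                 ┗━━━━━━━━━


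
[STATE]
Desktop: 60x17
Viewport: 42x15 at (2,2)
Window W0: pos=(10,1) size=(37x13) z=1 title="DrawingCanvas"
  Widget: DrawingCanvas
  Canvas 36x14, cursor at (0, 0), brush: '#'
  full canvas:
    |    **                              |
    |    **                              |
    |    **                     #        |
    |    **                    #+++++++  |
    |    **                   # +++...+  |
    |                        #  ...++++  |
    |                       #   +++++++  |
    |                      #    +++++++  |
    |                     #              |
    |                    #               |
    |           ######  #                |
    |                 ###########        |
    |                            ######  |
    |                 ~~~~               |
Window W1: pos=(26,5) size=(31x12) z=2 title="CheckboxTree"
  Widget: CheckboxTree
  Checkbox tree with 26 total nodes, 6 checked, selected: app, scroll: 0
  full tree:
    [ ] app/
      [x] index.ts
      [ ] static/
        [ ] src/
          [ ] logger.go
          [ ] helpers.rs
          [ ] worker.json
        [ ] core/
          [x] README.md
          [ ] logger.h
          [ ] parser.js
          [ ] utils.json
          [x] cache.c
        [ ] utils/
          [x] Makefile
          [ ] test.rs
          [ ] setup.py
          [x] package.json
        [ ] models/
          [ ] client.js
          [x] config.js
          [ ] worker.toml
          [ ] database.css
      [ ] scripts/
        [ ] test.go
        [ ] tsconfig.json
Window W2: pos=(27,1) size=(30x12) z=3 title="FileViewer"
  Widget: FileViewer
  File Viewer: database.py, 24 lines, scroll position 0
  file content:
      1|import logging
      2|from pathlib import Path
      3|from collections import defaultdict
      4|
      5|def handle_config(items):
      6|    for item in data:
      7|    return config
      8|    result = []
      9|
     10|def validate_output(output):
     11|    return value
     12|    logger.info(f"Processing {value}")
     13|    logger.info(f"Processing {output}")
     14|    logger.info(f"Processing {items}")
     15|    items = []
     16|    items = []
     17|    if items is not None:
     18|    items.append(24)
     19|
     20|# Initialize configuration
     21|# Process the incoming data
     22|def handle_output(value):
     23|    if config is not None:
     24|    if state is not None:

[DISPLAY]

        ┃ DrawingCanvas  ┃ FileViewer     
        ┠────────────────┠────────────────
        ┃+   **          ┃import logging  
        ┃    **         ┏┃from pathlib imp
        ┃    **         ┃┃from collections
        ┃    **         ┠┃                
        ┃    **         ┃┃def handle_confi
        ┃               ┃┃    for item in 
        ┃               ┃┃    return confi
        ┃               ┃┃    result = [] 
        ┃               ┃┗━━━━━━━━━━━━━━━━
        ┗━━━━━━━━━━━━━━━┃       [ ] helper
                        ┃       [ ] worker
                        ┃     [-] core/   
                        ┗━━━━━━━━━━━━━━━━━


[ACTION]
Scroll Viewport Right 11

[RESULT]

rawingCanvas  ┃ FileViewer                
──────────────┠───────────────────────────
  **          ┃import logging             
  **         ┏┃from pathlib import Path   
  **         ┃┃from collections import def
  **         ┠┃                           
  **         ┃┃def handle_config(items):  
             ┃┃    for item in data:      
             ┃┃    return config          
             ┃┃    result = []            
             ┃┗━━━━━━━━━━━━━━━━━━━━━━━━━━━
━━━━━━━━━━━━━┃       [ ] helpers.rs       
             ┃       [ ] worker.json      
             ┃     [-] core/              
             ┗━━━━━━━━━━━━━━━━━━━━━━━━━━━━


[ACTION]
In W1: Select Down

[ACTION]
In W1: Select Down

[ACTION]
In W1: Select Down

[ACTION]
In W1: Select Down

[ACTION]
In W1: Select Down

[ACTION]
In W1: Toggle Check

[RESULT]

rawingCanvas  ┃ FileViewer                
──────────────┠───────────────────────────
  **          ┃import logging             
  **         ┏┃from pathlib import Path   
  **         ┃┃from collections import def
  **         ┠┃                           
  **         ┃┃def handle_config(items):  
             ┃┃    for item in data:      
             ┃┃    return config          
             ┃┃    result = []            
             ┃┗━━━━━━━━━━━━━━━━━━━━━━━━━━━
━━━━━━━━━━━━━┃>      [x] helpers.rs       
             ┃       [ ] worker.json      
             ┃     [-] core/              
             ┗━━━━━━━━━━━━━━━━━━━━━━━━━━━━


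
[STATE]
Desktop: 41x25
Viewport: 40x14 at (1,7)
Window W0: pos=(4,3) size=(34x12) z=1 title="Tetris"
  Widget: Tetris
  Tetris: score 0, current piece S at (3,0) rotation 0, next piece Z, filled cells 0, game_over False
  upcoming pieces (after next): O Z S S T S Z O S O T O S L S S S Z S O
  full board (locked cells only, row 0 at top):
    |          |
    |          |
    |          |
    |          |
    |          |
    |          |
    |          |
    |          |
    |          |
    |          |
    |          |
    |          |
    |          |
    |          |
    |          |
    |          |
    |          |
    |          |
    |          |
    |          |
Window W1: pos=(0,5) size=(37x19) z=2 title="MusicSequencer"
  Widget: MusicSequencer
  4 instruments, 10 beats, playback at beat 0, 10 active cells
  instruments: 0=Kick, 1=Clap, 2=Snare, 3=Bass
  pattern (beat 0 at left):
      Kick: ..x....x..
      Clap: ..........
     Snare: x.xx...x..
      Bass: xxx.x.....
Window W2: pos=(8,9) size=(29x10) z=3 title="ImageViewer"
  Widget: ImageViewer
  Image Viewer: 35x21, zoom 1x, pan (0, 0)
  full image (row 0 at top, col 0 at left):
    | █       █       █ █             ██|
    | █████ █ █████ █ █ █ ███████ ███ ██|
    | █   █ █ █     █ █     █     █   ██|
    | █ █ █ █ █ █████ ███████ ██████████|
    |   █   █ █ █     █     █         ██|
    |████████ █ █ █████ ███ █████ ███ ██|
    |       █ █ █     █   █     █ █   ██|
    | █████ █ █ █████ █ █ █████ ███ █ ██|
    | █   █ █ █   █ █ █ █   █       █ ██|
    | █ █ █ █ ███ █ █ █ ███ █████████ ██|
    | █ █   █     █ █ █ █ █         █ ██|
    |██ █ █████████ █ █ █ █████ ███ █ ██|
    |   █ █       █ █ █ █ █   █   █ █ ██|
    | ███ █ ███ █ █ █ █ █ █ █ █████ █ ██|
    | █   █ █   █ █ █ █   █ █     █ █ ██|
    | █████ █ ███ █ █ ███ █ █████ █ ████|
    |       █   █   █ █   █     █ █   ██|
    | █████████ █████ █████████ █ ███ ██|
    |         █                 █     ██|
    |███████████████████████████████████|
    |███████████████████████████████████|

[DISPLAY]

───────────────────────────────────┨┃   
      ▼123456789                   ┃┃   
  Kick·┏━━━━━━━━━━━━━━━━━━━━━━━━━━━┓┃   
  Clap·┃ ImageViewer               ┃┃   
 Snare█┠───────────────────────────┨┃   
  Bass█┃ █       █       █ █       ┃┃   
       ┃ █████ █ █████ █ █ █ ██████┃┃   
       ┃ █   █ █ █     █ █     █   ┃┛   
       ┃ █ █ █ █ █ █████ ███████ ██┃    
       ┃   █   █ █ █     █     █   ┃    
       ┃████████ █ █ █████ ███ ████┃    
       ┗━━━━━━━━━━━━━━━━━━━━━━━━━━━┛    
                                   ┃    
                                   ┃    


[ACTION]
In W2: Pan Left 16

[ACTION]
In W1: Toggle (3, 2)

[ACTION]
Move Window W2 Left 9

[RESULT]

───────────────────────────────────┨┃   
      ▼123456789                   ┃┃   
━━━━━━━━━━━━━━━━━━━━━━━━━━━┓       ┃┃   
 ImageViewer               ┃       ┃┃   
───────────────────────────┨       ┃┃   
 █       █       █ █       ┃       ┃┃   
 █████ █ █████ █ █ █ ██████┃       ┃┃   
 █   █ █ █     █ █     █   ┃       ┃┛   
 █ █ █ █ █ █████ ███████ ██┃       ┃    
   █   █ █ █     █     █   ┃       ┃    
████████ █ █ █████ ███ ████┃       ┃    
━━━━━━━━━━━━━━━━━━━━━━━━━━━┛       ┃    
                                   ┃    
                                   ┃    


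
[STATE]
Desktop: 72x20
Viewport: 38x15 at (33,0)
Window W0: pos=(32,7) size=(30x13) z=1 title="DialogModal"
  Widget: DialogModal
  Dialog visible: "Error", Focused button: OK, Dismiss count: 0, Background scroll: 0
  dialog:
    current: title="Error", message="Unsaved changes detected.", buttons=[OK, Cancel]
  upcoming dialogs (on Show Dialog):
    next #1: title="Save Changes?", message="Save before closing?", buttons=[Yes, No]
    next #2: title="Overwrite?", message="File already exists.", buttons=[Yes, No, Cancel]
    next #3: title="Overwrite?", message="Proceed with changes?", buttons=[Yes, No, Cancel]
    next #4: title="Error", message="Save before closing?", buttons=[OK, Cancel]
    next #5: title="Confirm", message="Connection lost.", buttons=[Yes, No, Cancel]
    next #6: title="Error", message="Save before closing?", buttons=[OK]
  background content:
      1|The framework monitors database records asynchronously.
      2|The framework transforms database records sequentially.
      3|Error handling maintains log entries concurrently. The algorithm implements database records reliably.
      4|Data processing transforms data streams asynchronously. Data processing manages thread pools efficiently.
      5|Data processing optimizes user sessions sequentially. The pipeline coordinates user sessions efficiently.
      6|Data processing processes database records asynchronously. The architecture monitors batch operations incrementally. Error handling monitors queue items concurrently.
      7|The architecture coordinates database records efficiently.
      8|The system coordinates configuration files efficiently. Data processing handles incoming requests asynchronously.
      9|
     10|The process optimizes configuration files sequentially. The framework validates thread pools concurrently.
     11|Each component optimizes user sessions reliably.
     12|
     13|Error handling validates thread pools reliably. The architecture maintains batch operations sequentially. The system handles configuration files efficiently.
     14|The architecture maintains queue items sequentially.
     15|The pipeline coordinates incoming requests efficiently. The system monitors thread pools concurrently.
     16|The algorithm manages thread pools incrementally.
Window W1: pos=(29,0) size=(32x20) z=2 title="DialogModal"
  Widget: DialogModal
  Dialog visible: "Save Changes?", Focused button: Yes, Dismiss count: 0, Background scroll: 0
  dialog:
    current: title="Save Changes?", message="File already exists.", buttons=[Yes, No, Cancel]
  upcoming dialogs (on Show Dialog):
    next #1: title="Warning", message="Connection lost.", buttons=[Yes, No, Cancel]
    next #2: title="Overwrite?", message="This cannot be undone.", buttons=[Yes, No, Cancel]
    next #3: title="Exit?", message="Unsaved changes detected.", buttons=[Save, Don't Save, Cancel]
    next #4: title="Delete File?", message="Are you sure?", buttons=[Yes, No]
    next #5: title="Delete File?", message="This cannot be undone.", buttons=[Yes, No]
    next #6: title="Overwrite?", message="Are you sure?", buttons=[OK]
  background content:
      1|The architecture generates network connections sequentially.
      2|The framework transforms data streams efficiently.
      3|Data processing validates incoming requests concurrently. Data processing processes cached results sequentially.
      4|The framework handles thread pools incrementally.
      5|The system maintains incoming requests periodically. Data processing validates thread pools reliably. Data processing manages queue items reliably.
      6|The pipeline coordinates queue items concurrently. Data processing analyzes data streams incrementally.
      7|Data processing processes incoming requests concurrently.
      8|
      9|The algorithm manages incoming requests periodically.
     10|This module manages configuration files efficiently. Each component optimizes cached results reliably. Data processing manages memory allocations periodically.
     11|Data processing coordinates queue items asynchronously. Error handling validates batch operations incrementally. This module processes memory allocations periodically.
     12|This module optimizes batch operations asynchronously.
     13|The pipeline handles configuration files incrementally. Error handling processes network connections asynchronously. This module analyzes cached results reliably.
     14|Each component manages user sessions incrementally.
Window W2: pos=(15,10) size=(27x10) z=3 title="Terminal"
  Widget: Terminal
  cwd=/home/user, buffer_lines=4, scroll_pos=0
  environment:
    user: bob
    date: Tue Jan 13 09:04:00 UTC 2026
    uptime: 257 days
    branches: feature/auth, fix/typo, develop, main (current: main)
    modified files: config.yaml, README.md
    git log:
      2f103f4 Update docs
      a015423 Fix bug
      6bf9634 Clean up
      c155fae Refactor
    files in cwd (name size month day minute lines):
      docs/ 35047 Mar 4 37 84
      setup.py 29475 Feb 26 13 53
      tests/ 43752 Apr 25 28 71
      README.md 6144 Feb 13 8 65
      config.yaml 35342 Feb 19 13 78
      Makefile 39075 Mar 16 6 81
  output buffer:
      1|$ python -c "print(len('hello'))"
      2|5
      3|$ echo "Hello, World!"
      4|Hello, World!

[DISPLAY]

━━━━━━━━━━━━━━━━━━━━━━━━━━━┓          
alogModal                  ┃          
───────────────────────────┨          
 architecture generates net┃          
 framework transforms data ┃          
a processing validates inco┃          
 framework handles thread p┃          
 system maintains incoming ┃┓         
┌──────────────────────┐eue┃┃         
│    Save Changes?     │nco┃┨         
━━━━━━━━┓ready exists. │   ┃┃         
        ┃No   Cancel   │ing┃┃         
────────┨──────────────┘rat┃┃         
t(len('h┃ing coordinates qu┃┃         
        ┃optimizes batch op┃┃         


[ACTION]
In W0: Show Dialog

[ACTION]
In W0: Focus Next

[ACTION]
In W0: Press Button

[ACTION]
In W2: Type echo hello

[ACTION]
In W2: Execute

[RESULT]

━━━━━━━━━━━━━━━━━━━━━━━━━━━┓          
alogModal                  ┃          
───────────────────────────┨          
 architecture generates net┃          
 framework transforms data ┃          
a processing validates inco┃          
 framework handles thread p┃          
 system maintains incoming ┃┓         
┌──────────────────────┐eue┃┃         
│    Save Changes?     │nco┃┨         
━━━━━━━━┓ready exists. │   ┃┃         
        ┃No   Cancel   │ing┃┃         
────────┨──────────────┘rat┃┃         
        ┃ing coordinates qu┃┃         
rld!"   ┃optimizes batch op┃┃         


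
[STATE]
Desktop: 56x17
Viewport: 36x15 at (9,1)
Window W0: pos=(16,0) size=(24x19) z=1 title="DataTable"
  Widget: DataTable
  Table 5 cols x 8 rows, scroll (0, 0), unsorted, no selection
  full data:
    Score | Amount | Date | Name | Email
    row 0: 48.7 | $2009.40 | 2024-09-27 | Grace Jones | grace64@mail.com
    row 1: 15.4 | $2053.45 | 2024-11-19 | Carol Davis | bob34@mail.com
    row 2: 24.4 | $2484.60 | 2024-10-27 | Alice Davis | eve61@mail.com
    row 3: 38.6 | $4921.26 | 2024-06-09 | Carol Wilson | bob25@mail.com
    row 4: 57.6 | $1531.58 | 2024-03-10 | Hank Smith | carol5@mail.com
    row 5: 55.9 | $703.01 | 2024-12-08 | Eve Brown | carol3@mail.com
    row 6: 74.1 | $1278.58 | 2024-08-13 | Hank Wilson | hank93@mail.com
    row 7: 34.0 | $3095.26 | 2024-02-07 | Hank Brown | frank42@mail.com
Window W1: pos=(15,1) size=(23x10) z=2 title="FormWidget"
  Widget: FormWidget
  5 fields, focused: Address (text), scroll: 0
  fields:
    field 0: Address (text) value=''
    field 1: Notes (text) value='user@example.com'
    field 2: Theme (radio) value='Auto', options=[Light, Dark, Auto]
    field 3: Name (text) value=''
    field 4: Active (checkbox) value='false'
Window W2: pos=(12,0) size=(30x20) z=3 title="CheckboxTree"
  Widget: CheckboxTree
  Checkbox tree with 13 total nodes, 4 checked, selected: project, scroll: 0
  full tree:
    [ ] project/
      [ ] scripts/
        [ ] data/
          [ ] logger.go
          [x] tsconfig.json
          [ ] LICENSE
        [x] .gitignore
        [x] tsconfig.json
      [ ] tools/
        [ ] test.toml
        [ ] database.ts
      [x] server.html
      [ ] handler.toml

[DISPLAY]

   ┃ CheckboxTree               ┃   
   ┠────────────────────────────┨   
   ┃>[-] project/               ┃   
   ┃   [-] scripts/             ┃   
   ┃     [-] data/              ┃   
   ┃       [ ] logger.go        ┃   
   ┃       [x] tsconfig.json    ┃   
   ┃       [ ] LICENSE          ┃   
   ┃     [x] .gitignore         ┃   
   ┃     [x] tsconfig.json      ┃   
   ┃   [ ] tools/               ┃   
   ┃     [ ] test.toml          ┃   
   ┃     [ ] database.ts        ┃   
   ┃   [x] server.html          ┃   
   ┃   [ ] handler.toml         ┃   


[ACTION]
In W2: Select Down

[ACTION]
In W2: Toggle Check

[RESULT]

   ┃ CheckboxTree               ┃   
   ┠────────────────────────────┨   
   ┃ [-] project/               ┃   
   ┃>  [x] scripts/             ┃   
   ┃     [x] data/              ┃   
   ┃       [x] logger.go        ┃   
   ┃       [x] tsconfig.json    ┃   
   ┃       [x] LICENSE          ┃   
   ┃     [x] .gitignore         ┃   
   ┃     [x] tsconfig.json      ┃   
   ┃   [ ] tools/               ┃   
   ┃     [ ] test.toml          ┃   
   ┃     [ ] database.ts        ┃   
   ┃   [x] server.html          ┃   
   ┃   [ ] handler.toml         ┃   


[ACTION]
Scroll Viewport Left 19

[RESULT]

            ┃ CheckboxTree          
            ┠───────────────────────
            ┃ [-] project/          
            ┃>  [x] scripts/        
            ┃     [x] data/         
            ┃       [x] logger.go   
            ┃       [x] tsconfig.jso
            ┃       [x] LICENSE     
            ┃     [x] .gitignore    
            ┃     [x] tsconfig.json 
            ┃   [ ] tools/          
            ┃     [ ] test.toml     
            ┃     [ ] database.ts   
            ┃   [x] server.html     
            ┃   [ ] handler.toml    


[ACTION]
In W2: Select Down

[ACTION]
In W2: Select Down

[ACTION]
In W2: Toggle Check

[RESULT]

            ┃ CheckboxTree          
            ┠───────────────────────
            ┃ [-] project/          
            ┃   [-] scripts/        
            ┃     [-] data/         
            ┃>      [ ] logger.go   
            ┃       [x] tsconfig.jso
            ┃       [x] LICENSE     
            ┃     [x] .gitignore    
            ┃     [x] tsconfig.json 
            ┃   [ ] tools/          
            ┃     [ ] test.toml     
            ┃     [ ] database.ts   
            ┃   [x] server.html     
            ┃   [ ] handler.toml    


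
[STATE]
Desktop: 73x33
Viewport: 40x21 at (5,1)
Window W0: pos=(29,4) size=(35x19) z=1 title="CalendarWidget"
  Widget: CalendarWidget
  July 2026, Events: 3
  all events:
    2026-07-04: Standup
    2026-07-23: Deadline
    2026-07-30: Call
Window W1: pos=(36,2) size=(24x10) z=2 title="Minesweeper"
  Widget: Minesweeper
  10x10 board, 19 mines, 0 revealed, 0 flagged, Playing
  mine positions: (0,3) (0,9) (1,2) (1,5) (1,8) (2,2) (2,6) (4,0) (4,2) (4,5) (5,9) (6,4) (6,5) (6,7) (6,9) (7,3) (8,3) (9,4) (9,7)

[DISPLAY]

                                        
                               ┏━━━━━━━━
                               ┃ Mineswe
                        ┏━━━━━━┠────────
                        ┃ Calen┃■■■■■■■■
                        ┠──────┃■■■■■■■■
                        ┃      ┃■■■■■■■■
                        ┃Mo Tu ┃■■■■■■■■
                        ┃      ┃■■■■■■■■
                        ┃ 6  7 ┃■■■■■■■■
                        ┃13 14 ┗━━━━━━━━
                        ┃20 21 22 23* 24
                        ┃27 28 29 30* 31
                        ┃               
                        ┃               
                        ┃               
                        ┃               
                        ┃               
                        ┃               
                        ┃               
                        ┃               


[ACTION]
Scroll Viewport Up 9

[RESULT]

                                        
                                        
                               ┏━━━━━━━━
                               ┃ Mineswe
                        ┏━━━━━━┠────────
                        ┃ Calen┃■■■■■■■■
                        ┠──────┃■■■■■■■■
                        ┃      ┃■■■■■■■■
                        ┃Mo Tu ┃■■■■■■■■
                        ┃      ┃■■■■■■■■
                        ┃ 6  7 ┃■■■■■■■■
                        ┃13 14 ┗━━━━━━━━
                        ┃20 21 22 23* 24
                        ┃27 28 29 30* 31
                        ┃               
                        ┃               
                        ┃               
                        ┃               
                        ┃               
                        ┃               
                        ┃               


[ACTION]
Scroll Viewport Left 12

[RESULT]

                                        
                                        
                                    ┏━━━
                                    ┃ Mi
                             ┏━━━━━━┠───
                             ┃ Calen┃■■■
                             ┠──────┃■■■
                             ┃      ┃■■■
                             ┃Mo Tu ┃■■■
                             ┃      ┃■■■
                             ┃ 6  7 ┃■■■
                             ┃13 14 ┗━━━
                             ┃20 21 22 2
                             ┃27 28 29 3
                             ┃          
                             ┃          
                             ┃          
                             ┃          
                             ┃          
                             ┃          
                             ┃          


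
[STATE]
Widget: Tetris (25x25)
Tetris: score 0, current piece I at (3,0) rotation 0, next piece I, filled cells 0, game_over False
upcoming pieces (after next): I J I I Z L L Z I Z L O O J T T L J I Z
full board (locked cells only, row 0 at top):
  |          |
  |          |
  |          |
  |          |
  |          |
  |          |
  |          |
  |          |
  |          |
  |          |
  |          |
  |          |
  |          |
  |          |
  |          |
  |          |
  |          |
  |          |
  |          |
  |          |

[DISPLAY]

   ████   │Next:         
          │████          
          │              
          │              
          │              
          │              
          │Score:        
          │0             
          │              
          │              
          │              
          │              
          │              
          │              
          │              
          │              
          │              
          │              
          │              
          │              
          │              
          │              
          │              
          │              
          │              


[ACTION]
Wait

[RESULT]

          │Next:         
   ████   │████          
          │              
          │              
          │              
          │              
          │Score:        
          │0             
          │              
          │              
          │              
          │              
          │              
          │              
          │              
          │              
          │              
          │              
          │              
          │              
          │              
          │              
          │              
          │              
          │              


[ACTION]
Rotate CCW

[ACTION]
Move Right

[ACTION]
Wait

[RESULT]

          │Next:         
          │████          
    █     │              
    █     │              
    █     │              
    █     │              
          │Score:        
          │0             
          │              
          │              
          │              
          │              
          │              
          │              
          │              
          │              
          │              
          │              
          │              
          │              
          │              
          │              
          │              
          │              
          │              


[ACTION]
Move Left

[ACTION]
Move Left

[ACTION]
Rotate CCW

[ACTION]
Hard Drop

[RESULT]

   ████   │Next:         
          │████          
          │              
          │              
          │              
          │              
          │Score:        
          │0             
          │              
          │              
          │              
          │              
          │              
          │              
          │              
          │              
          │              
          │              
          │              
  ████    │              
          │              
          │              
          │              
          │              
          │              


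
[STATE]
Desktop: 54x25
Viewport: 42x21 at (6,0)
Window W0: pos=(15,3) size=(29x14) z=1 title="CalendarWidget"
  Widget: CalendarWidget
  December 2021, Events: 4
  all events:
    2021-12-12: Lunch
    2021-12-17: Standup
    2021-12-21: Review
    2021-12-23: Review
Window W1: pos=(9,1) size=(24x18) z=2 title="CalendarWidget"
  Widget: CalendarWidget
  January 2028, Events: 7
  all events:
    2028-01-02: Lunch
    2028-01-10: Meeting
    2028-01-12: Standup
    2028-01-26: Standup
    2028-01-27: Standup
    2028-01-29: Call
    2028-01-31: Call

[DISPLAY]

                                          
   ┏━━━━━━━━━━━━━━━━━━━━━━┓               
   ┃ CalendarWidget       ┃               
   ┠──────────────────────┨━━━━━━━━━━┓    
   ┃     January 2028     ┃          ┃    
   ┃Mo Tu We Th Fr Sa Su  ┃──────────┨    
   ┃                1  2* ┃021       ┃    
   ┃ 3  4  5  6  7  8  9  ┃ Su       ┃    
   ┃10* 11 12* 13 14 15 16┃  5       ┃    
   ┃17 18 19 20 21 22 23  ┃ 12*      ┃    
   ┃24 25 26* 27* 28 29* 3┃8 19      ┃    
   ┃31*                   ┃25 26     ┃    
   ┃                      ┃          ┃    
   ┃                      ┃          ┃    
   ┃                      ┃          ┃    
   ┃                      ┃          ┃    
   ┃                      ┃━━━━━━━━━━┛    
   ┃                      ┃               
   ┗━━━━━━━━━━━━━━━━━━━━━━┛               
                                          
                                          


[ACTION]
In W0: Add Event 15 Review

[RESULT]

                                          
   ┏━━━━━━━━━━━━━━━━━━━━━━┓               
   ┃ CalendarWidget       ┃               
   ┠──────────────────────┨━━━━━━━━━━┓    
   ┃     January 2028     ┃          ┃    
   ┃Mo Tu We Th Fr Sa Su  ┃──────────┨    
   ┃                1  2* ┃021       ┃    
   ┃ 3  4  5  6  7  8  9  ┃ Su       ┃    
   ┃10* 11 12* 13 14 15 16┃  5       ┃    
   ┃17 18 19 20 21 22 23  ┃ 12*      ┃    
   ┃24 25 26* 27* 28 29* 3┃18 19     ┃    
   ┃31*                   ┃25 26     ┃    
   ┃                      ┃          ┃    
   ┃                      ┃          ┃    
   ┃                      ┃          ┃    
   ┃                      ┃          ┃    
   ┃                      ┃━━━━━━━━━━┛    
   ┃                      ┃               
   ┗━━━━━━━━━━━━━━━━━━━━━━┛               
                                          
                                          


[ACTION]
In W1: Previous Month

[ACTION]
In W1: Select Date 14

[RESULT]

                                          
   ┏━━━━━━━━━━━━━━━━━━━━━━┓               
   ┃ CalendarWidget       ┃               
   ┠──────────────────────┨━━━━━━━━━━┓    
   ┃    December 2027     ┃          ┃    
   ┃Mo Tu We Th Fr Sa Su  ┃──────────┨    
   ┃       1  2  3  4  5  ┃021       ┃    
   ┃ 6  7  8  9 10 11 12  ┃ Su       ┃    
   ┃13 [14] 15 16 17 18 19┃  5       ┃    
   ┃20 21 22 23 24 25 26  ┃ 12*      ┃    
   ┃27 28 29 30 31        ┃18 19     ┃    
   ┃                      ┃25 26     ┃    
   ┃                      ┃          ┃    
   ┃                      ┃          ┃    
   ┃                      ┃          ┃    
   ┃                      ┃          ┃    
   ┃                      ┃━━━━━━━━━━┛    
   ┃                      ┃               
   ┗━━━━━━━━━━━━━━━━━━━━━━┛               
                                          
                                          


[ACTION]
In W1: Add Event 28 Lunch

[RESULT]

                                          
   ┏━━━━━━━━━━━━━━━━━━━━━━┓               
   ┃ CalendarWidget       ┃               
   ┠──────────────────────┨━━━━━━━━━━┓    
   ┃    December 2027     ┃          ┃    
   ┃Mo Tu We Th Fr Sa Su  ┃──────────┨    
   ┃       1  2  3  4  5  ┃021       ┃    
   ┃ 6  7  8  9 10 11 12  ┃ Su       ┃    
   ┃13 [14] 15 16 17 18 19┃  5       ┃    
   ┃20 21 22 23 24 25 26  ┃ 12*      ┃    
   ┃27 28* 29 30 31       ┃18 19     ┃    
   ┃                      ┃25 26     ┃    
   ┃                      ┃          ┃    
   ┃                      ┃          ┃    
   ┃                      ┃          ┃    
   ┃                      ┃          ┃    
   ┃                      ┃━━━━━━━━━━┛    
   ┃                      ┃               
   ┗━━━━━━━━━━━━━━━━━━━━━━┛               
                                          
                                          


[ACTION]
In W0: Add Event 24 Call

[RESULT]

                                          
   ┏━━━━━━━━━━━━━━━━━━━━━━┓               
   ┃ CalendarWidget       ┃               
   ┠──────────────────────┨━━━━━━━━━━┓    
   ┃    December 2027     ┃          ┃    
   ┃Mo Tu We Th Fr Sa Su  ┃──────────┨    
   ┃       1  2  3  4  5  ┃021       ┃    
   ┃ 6  7  8  9 10 11 12  ┃ Su       ┃    
   ┃13 [14] 15 16 17 18 19┃  5       ┃    
   ┃20 21 22 23 24 25 26  ┃ 12*      ┃    
   ┃27 28* 29 30 31       ┃18 19     ┃    
   ┃                      ┃ 25 26    ┃    
   ┃                      ┃          ┃    
   ┃                      ┃          ┃    
   ┃                      ┃          ┃    
   ┃                      ┃          ┃    
   ┃                      ┃━━━━━━━━━━┛    
   ┃                      ┃               
   ┗━━━━━━━━━━━━━━━━━━━━━━┛               
                                          
                                          
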